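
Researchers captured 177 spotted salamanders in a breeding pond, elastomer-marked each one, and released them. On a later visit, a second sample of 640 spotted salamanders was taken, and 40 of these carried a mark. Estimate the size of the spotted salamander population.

The marked fraction in the recapture sample should equal the marked fraction in the population: 40/640 = 177/N.
N = (177 × 640) / 40 = 113280 / 40 = 2832

N = 2832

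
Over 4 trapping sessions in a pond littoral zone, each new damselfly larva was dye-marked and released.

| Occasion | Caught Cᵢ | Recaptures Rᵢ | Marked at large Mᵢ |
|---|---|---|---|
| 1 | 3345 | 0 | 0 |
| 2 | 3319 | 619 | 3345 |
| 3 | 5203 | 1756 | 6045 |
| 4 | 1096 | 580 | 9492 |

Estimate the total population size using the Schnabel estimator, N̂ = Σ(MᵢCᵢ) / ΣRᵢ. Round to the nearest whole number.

N ≈ 17,921

Σ MᵢCᵢ = 0·3345 + 3345·3319 + 6045·5203 + 9492·1096 = 0 + 11102055 + 31452135 + 10403232 = 52957422
Σ Rᵢ = 0 + 619 + 1756 + 580 = 2955
N̂ = 52957422 / 2955 ≈ 17921.3 → 17921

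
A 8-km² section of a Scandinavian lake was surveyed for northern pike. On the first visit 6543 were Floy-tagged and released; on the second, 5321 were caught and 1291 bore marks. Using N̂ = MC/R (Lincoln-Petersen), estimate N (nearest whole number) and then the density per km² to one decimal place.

density ≈ 3371.0 northern pike per km²

N̂ = 6543·5321/1291 = 34815303/1291 ≈ 26967.7 → 26968
Density = N̂ / area = 26968 / 8 = 3371.0 per km²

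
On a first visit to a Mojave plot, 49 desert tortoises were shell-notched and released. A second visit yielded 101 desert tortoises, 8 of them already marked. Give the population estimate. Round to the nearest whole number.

N ≈ 619

N = (49 × 101) / 8 = 4949 / 8 ≈ 618.6 → 619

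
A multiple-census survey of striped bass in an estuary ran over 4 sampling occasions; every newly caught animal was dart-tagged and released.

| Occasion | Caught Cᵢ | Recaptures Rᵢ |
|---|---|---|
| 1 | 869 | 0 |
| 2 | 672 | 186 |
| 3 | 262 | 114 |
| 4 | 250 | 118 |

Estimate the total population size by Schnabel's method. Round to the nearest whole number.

N ≈ 3145

Marked at large before each occasion: Mᵢ = Σⱼ<ᵢ (Cⱼ − Rⱼ) → M1=0, M2=869, M3=1355, M4=1503
Σ MᵢCᵢ = 0·869 + 869·672 + 1355·262 + 1503·250 = 0 + 583968 + 355010 + 375750 = 1314728
Σ Rᵢ = 0 + 186 + 114 + 118 = 418
N̂ = 1314728 / 418 ≈ 3145.3 → 3145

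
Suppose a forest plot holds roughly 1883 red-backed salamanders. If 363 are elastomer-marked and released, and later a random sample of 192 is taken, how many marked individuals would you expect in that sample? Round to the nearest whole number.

Expected recaptures E[R] = M·C / N.
E[R] = 363 × 192 / 1883 = 69696 / 1883 ≈ 37.0 → 37

expected recaptures ≈ 37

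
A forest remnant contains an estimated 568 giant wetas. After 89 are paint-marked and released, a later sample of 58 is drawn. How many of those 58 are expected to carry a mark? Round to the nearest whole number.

The marked fraction of the population is 89/568, so in a sample of 58 expect C·(M/N) marked.
E[R] = 89 × 58 / 568 = 5162 / 568 ≈ 9.1 → 9

expected recaptures ≈ 9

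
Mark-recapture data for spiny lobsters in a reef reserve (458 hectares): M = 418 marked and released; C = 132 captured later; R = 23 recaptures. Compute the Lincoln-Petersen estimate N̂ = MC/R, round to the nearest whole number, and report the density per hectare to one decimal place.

N̂ = 418·132/23 = 55176/23 ≈ 2399.0 → 2399
Density = N̂ / area = 2399 / 458 ≈ 5.24 → 5.2 per hectare

density ≈ 5.2 spiny lobsters per hectare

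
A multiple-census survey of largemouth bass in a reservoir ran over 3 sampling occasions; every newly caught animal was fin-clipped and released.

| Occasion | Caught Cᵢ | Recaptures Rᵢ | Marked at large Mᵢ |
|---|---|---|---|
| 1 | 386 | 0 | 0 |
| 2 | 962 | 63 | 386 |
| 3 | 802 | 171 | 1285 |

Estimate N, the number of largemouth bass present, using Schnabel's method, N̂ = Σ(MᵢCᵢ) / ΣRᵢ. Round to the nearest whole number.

Σ MᵢCᵢ = 0·386 + 386·962 + 1285·802 = 0 + 371332 + 1030570 = 1401902
Σ Rᵢ = 0 + 63 + 171 = 234
N̂ = 1401902 / 234 ≈ 5991.0 → 5991

N ≈ 5991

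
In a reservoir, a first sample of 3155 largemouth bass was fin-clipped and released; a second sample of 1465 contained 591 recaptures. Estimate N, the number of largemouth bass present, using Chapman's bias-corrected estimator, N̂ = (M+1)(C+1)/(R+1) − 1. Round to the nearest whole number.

N ≈ 7814

N̂ = (3155+1)(1465+1)/(591+1) − 1 = 3156·1466/592 − 1
= 4626696/592 − 1 ≈ 7815.4 − 1 ≈ 7814.4 → 7814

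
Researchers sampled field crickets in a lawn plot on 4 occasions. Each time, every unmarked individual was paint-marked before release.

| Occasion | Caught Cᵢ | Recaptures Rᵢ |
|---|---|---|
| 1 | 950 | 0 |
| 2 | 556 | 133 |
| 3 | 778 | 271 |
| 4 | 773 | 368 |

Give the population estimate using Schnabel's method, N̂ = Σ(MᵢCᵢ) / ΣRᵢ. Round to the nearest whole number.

N ≈ 3950

Marked at large before each occasion: Mᵢ = Σⱼ<ᵢ (Cⱼ − Rⱼ) → M1=0, M2=950, M3=1373, M4=1880
Σ MᵢCᵢ = 0·950 + 950·556 + 1373·778 + 1880·773 = 0 + 528200 + 1068194 + 1453240 = 3049634
Σ Rᵢ = 0 + 133 + 271 + 368 = 772
N̂ = 3049634 / 772 ≈ 3950.3 → 3950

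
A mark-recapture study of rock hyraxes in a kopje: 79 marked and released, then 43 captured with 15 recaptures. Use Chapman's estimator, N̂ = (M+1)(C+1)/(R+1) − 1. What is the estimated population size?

N̂ = (79+1)(43+1)/(15+1) − 1 = 80·44/16 − 1
= 3520/16 − 1 = 220 − 1 = 219

N = 219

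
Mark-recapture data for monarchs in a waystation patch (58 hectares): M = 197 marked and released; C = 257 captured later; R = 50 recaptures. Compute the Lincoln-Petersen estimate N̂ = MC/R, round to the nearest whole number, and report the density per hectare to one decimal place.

density ≈ 17.5 monarchs per hectare

N̂ = 197·257/50 = 50629/50 ≈ 1012.6 → 1013
Density = N̂ / area = 1013 / 58 ≈ 17.47 → 17.5 per hectare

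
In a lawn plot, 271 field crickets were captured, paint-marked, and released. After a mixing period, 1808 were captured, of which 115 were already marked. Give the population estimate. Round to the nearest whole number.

N ≈ 4261

N = (271 × 1808) / 115 = 489968 / 115 ≈ 4260.6 → 4261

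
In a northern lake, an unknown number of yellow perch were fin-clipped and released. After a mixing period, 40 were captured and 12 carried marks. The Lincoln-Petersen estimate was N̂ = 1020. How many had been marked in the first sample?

From N = M·C/R: M = N·R / C = 1020·12 / 40 = 12240 / 40 = 306.

M = 306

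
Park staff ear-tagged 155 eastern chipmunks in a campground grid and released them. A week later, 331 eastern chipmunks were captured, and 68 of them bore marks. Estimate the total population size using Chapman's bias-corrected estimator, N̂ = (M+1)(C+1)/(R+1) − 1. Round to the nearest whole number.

N̂ = (155+1)(331+1)/(68+1) − 1 = 156·332/69 − 1
= 51792/69 − 1 ≈ 750.6 − 1 ≈ 749.6 → 750

N ≈ 750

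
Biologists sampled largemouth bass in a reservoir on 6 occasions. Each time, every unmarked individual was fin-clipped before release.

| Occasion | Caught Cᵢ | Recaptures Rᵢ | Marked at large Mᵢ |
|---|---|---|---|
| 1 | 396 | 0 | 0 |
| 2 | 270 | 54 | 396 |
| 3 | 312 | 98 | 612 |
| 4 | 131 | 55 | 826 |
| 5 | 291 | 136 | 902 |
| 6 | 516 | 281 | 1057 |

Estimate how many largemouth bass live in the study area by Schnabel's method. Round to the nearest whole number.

N ≈ 1945

Σ MᵢCᵢ = 0·396 + 396·270 + 612·312 + 826·131 + 902·291 + 1057·516 = 0 + 106920 + 190944 + 108206 + 262482 + 545412 = 1213964
Σ Rᵢ = 0 + 54 + 98 + 55 + 136 + 281 = 624
N̂ = 1213964 / 624 ≈ 1945.46 → 1945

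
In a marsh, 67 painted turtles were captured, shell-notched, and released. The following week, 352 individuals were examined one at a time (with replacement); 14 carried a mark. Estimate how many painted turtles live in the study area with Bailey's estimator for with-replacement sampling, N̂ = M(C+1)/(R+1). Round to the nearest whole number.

N̂ = 67·(352+1)/(14+1) = 67·353/15 = 23651/15 ≈ 1576.7 → 1577

N ≈ 1577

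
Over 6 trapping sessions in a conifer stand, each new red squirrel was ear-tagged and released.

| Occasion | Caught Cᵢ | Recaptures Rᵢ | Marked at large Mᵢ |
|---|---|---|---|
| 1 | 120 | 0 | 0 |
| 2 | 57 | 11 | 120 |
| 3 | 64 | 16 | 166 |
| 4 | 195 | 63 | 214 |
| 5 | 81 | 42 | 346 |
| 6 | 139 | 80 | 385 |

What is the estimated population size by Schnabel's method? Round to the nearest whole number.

Σ MᵢCᵢ = 0·120 + 120·57 + 166·64 + 214·195 + 346·81 + 385·139 = 0 + 6840 + 10624 + 41730 + 28026 + 53515 = 140735
Σ Rᵢ = 0 + 11 + 16 + 63 + 42 + 80 = 212
N̂ = 140735 / 212 ≈ 663.8 → 664

N ≈ 664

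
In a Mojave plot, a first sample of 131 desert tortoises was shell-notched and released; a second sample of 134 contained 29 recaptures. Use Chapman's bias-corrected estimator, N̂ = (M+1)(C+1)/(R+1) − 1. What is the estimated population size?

N = 593

N̂ = (131+1)(134+1)/(29+1) − 1 = 132·135/30 − 1
= 17820/30 − 1 = 594 − 1 = 593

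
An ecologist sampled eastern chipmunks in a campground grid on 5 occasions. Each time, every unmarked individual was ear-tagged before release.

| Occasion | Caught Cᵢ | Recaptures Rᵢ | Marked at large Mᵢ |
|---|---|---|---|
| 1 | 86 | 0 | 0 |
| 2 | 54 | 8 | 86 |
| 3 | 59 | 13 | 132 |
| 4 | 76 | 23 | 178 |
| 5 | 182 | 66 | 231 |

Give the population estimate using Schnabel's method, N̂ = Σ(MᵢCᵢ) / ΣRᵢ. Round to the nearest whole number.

Σ MᵢCᵢ = 0·86 + 86·54 + 132·59 + 178·76 + 231·182 = 0 + 4644 + 7788 + 13528 + 42042 = 68002
Σ Rᵢ = 0 + 8 + 13 + 23 + 66 = 110
N̂ = 68002 / 110 ≈ 618.2 → 618

N ≈ 618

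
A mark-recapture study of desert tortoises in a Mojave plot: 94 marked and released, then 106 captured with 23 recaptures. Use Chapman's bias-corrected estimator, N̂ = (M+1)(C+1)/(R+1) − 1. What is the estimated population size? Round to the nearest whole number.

N ≈ 423

N̂ = (94+1)(106+1)/(23+1) − 1 = 95·107/24 − 1
= 10165/24 − 1 ≈ 423.5 − 1 ≈ 422.5 → 423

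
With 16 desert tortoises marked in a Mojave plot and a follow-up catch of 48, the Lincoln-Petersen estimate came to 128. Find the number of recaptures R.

From N = M·C/R: R = M·C / N = 16·48 / 128 = 768 / 128 = 6.

R = 6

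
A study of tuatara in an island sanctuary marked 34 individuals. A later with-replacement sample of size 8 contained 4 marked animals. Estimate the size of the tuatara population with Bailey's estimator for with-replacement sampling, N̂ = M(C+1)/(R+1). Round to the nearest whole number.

N̂ = 34·(8+1)/(4+1) = 34·9/5 = 306/5 ≈ 61.2 → 61

N ≈ 61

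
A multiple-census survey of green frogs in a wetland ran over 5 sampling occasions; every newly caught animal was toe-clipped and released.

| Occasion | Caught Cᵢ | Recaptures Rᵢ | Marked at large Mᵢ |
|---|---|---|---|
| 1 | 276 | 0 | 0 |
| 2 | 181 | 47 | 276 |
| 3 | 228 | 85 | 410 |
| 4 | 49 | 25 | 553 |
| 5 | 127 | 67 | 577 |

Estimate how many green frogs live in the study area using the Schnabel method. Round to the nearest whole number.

Σ MᵢCᵢ = 0·276 + 276·181 + 410·228 + 553·49 + 577·127 = 0 + 49956 + 93480 + 27097 + 73279 = 243812
Σ Rᵢ = 0 + 47 + 85 + 25 + 67 = 224
N̂ = 243812 / 224 ≈ 1088.4 → 1088

N ≈ 1088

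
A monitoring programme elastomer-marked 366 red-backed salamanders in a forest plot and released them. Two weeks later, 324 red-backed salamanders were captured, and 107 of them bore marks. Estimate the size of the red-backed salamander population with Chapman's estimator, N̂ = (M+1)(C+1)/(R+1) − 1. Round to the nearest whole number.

N ≈ 1103

N̂ = (366+1)(324+1)/(107+1) − 1 = 367·325/108 − 1
= 119275/108 − 1 ≈ 1104.4 − 1 ≈ 1103.4 → 1103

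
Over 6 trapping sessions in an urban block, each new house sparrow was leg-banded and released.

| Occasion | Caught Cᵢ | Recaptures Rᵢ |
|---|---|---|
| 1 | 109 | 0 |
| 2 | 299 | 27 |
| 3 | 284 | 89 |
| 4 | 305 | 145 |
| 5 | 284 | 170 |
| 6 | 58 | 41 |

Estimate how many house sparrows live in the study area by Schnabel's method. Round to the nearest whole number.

Marked at large before each occasion: Mᵢ = Σⱼ<ᵢ (Cⱼ − Rⱼ) → M1=0, M2=109, M3=381, M4=576, M5=736, M6=850
Σ MᵢCᵢ = 0·109 + 109·299 + 381·284 + 576·305 + 736·284 + 850·58 = 0 + 32591 + 108204 + 175680 + 209024 + 49300 = 574799
Σ Rᵢ = 0 + 27 + 89 + 145 + 170 + 41 = 472
N̂ = 574799 / 472 ≈ 1217.8 → 1218

N ≈ 1218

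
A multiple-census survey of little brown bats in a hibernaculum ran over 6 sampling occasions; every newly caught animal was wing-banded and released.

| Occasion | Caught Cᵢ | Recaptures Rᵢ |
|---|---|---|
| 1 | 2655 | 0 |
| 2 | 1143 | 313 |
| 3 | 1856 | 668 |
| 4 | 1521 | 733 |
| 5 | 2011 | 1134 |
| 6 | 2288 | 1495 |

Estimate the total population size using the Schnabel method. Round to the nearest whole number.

N ≈ 9692

Marked at large before each occasion: Mᵢ = Σⱼ<ᵢ (Cⱼ − Rⱼ) → M1=0, M2=2655, M3=3485, M4=4673, M5=5461, M6=6338
Σ MᵢCᵢ = 0·2655 + 2655·1143 + 3485·1856 + 4673·1521 + 5461·2011 + 6338·2288 = 0 + 3034665 + 6468160 + 7107633 + 10982071 + 14501344 = 42093873
Σ Rᵢ = 0 + 313 + 668 + 733 + 1134 + 1495 = 4343
N̂ = 42093873 / 4343 ≈ 9692.3 → 9692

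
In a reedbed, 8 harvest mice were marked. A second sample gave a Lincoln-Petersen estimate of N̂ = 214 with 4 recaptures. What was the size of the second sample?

C = 107

From N = M·C/R: C = N·R / M = 214·4 / 8 = 856 / 8 = 107.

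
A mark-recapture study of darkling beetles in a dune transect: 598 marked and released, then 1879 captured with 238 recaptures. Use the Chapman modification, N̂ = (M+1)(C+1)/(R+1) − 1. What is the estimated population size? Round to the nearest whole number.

N̂ = (598+1)(1879+1)/(238+1) − 1 = 599·1880/239 − 1
= 1126120/239 − 1 ≈ 4711.8 − 1 ≈ 4710.8 → 4711

N ≈ 4711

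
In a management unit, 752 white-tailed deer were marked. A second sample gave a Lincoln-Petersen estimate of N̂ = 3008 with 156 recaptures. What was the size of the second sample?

C = 624

From N = M·C/R: C = N·R / M = 3008·156 / 752 = 469248 / 752 = 624.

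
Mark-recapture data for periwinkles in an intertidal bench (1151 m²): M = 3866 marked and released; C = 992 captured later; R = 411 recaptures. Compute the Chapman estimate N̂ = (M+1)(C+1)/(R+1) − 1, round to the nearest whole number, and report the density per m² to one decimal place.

N̂ = 3867·993/412 − 1 = 3839931/412 − 1 ≈ 9319.2 → 9319
Density = N̂ / area = 9319 / 1151 ≈ 8.10 → 8.1 per m²

density ≈ 8.1 periwinkles per m²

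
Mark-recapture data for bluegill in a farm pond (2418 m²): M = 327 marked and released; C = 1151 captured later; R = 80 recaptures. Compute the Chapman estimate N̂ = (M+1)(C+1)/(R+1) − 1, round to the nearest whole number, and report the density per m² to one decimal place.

N̂ = 328·1152/81 − 1 = 377856/81 − 1 ≈ 4663.9 → 4664
Density = N̂ / area = 4664 / 2418 ≈ 1.93 → 1.9 per m²

density ≈ 1.9 bluegill per m²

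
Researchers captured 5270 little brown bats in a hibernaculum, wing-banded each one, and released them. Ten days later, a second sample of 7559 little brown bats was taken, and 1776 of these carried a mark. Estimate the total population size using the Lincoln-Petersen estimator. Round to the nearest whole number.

N = (5270 × 7559) / 1776 = 39835930 / 1776 ≈ 22430.1 → 22430

N ≈ 22,430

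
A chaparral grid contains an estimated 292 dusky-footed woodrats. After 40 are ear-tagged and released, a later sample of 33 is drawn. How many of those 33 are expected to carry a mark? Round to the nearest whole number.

expected recaptures ≈ 5

The marked fraction of the population is 40/292, so in a sample of 33 expect C·(M/N) marked.
E[R] = 40 × 33 / 292 = 1320 / 292 ≈ 4.5 → 5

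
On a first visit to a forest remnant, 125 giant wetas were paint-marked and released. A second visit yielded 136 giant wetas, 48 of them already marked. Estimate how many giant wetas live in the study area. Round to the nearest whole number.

Lincoln-Petersen assumes M/N = R/C, so N = M·C / R.
N = (125 × 136) / 48 = 17000 / 48 ≈ 354.2 → 354

N ≈ 354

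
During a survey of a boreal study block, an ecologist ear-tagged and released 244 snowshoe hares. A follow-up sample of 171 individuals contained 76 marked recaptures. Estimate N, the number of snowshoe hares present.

N = 549

If marked individuals mix randomly, R/C ≈ M/N, giving N ≈ M·C/R.
N = (244 × 171) / 76 = 41724 / 76 = 549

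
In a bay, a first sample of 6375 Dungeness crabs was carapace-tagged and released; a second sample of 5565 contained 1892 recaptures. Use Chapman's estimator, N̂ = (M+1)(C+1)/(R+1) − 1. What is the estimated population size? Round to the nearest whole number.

N̂ = (6375+1)(5565+1)/(1892+1) − 1 = 6376·5566/1893 − 1
= 35488816/1893 − 1 ≈ 18747.4 − 1 ≈ 18746.4 → 18746

N ≈ 18,746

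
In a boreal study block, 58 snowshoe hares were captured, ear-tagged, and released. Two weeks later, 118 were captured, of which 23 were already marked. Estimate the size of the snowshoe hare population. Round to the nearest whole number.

Lincoln-Petersen assumes M/N = R/C, so N = M·C / R.
N = (58 × 118) / 23 = 6844 / 23 ≈ 297.6 → 298

N ≈ 298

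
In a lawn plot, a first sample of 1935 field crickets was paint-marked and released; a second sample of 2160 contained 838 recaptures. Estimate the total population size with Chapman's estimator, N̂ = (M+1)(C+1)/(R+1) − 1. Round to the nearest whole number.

N ≈ 4986

N̂ = (1935+1)(2160+1)/(838+1) − 1 = 1936·2161/839 − 1
= 4183696/839 − 1 ≈ 4986.5 − 1 ≈ 4985.5 → 4986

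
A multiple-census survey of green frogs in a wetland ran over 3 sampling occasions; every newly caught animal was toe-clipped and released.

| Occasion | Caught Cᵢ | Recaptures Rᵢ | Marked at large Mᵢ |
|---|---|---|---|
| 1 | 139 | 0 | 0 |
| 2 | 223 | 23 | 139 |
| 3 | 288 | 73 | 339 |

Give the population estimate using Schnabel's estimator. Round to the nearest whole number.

N ≈ 1340

Σ MᵢCᵢ = 0·139 + 139·223 + 339·288 = 0 + 30997 + 97632 = 128629
Σ Rᵢ = 0 + 23 + 73 = 96
N̂ = 128629 / 96 ≈ 1339.9 → 1340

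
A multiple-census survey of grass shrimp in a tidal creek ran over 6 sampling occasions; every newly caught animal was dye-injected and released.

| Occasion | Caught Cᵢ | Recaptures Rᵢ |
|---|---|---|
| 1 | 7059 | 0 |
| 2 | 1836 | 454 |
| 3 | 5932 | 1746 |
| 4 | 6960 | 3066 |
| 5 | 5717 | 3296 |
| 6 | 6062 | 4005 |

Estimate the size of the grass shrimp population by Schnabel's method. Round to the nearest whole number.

Marked at large before each occasion: Mᵢ = Σⱼ<ᵢ (Cⱼ − Rⱼ) → M1=0, M2=7059, M3=8441, M4=12627, M5=16521, M6=18942
Σ MᵢCᵢ = 0·7059 + 7059·1836 + 8441·5932 + 12627·6960 + 16521·5717 + 18942·6062 = 0 + 12960324 + 50072012 + 87883920 + 94450557 + 114826404 = 360193217
Σ Rᵢ = 0 + 454 + 1746 + 3066 + 3296 + 4005 = 12567
N̂ = 360193217 / 12567 ≈ 28661.8 → 28662

N ≈ 28,662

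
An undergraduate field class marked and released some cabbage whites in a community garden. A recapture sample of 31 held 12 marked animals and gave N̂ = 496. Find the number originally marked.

M = 192

From N = M·C/R: M = N·R / C = 496·12 / 31 = 5952 / 31 = 192.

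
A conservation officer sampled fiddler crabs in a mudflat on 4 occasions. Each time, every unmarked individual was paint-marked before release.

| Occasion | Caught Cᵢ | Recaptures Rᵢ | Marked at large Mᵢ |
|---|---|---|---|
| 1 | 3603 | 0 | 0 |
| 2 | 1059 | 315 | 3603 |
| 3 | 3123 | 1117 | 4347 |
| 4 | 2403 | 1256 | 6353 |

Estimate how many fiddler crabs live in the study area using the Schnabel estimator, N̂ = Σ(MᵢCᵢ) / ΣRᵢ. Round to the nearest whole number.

Σ MᵢCᵢ = 0·3603 + 3603·1059 + 4347·3123 + 6353·2403 = 0 + 3815577 + 13575681 + 15266259 = 32657517
Σ Rᵢ = 0 + 315 + 1117 + 1256 = 2688
N̂ = 32657517 / 2688 ≈ 12149.4 → 12149

N ≈ 12,149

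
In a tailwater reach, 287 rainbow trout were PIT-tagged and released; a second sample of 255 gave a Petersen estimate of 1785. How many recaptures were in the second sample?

From N = M·C/R: R = M·C / N = 287·255 / 1785 = 73185 / 1785 = 41.

R = 41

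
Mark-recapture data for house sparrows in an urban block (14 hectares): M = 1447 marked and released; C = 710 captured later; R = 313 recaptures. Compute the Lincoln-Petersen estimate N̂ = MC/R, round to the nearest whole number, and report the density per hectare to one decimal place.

N̂ = 1447·710/313 = 1027370/313 ≈ 3282.3 → 3282
Density = N̂ / area = 3282 / 14 ≈ 234.43 → 234.4 per hectare

density ≈ 234.4 house sparrows per hectare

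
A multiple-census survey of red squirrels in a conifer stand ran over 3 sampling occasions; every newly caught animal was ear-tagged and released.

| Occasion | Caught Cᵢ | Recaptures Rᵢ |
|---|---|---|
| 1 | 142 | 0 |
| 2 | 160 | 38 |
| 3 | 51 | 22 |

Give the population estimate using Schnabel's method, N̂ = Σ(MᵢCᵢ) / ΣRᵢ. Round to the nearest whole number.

Marked at large before each occasion: Mᵢ = Σⱼ<ᵢ (Cⱼ − Rⱼ) → M1=0, M2=142, M3=264
Σ MᵢCᵢ = 0·142 + 142·160 + 264·51 = 0 + 22720 + 13464 = 36184
Σ Rᵢ = 0 + 38 + 22 = 60
N̂ = 36184 / 60 ≈ 603.1 → 603

N ≈ 603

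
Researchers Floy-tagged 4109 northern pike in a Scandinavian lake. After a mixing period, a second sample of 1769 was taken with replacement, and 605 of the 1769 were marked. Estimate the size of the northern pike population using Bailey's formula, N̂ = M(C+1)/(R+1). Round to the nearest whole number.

N ≈ 12,002

N̂ = 4109·(1769+1)/(605+1) = 4109·1770/606 = 7272930/606 ≈ 12001.5 → 12002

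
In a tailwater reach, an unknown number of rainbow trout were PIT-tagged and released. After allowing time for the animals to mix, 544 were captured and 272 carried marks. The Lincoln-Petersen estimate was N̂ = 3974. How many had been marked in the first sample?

M = 1987

From N = M·C/R: M = N·R / C = 3974·272 / 544 = 1080928 / 544 = 1987.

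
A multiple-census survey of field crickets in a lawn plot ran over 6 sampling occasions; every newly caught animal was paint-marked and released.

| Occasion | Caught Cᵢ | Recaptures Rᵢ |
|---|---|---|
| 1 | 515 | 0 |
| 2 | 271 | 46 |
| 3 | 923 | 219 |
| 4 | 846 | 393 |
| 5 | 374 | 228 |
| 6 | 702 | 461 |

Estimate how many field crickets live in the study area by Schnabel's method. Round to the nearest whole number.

Marked at large before each occasion: Mᵢ = Σⱼ<ᵢ (Cⱼ − Rⱼ) → M1=0, M2=515, M3=740, M4=1444, M5=1897, M6=2043
Σ MᵢCᵢ = 0·515 + 515·271 + 740·923 + 1444·846 + 1897·374 + 2043·702 = 0 + 139565 + 683020 + 1221624 + 709478 + 1434186 = 4187873
Σ Rᵢ = 0 + 46 + 219 + 393 + 228 + 461 = 1347
N̂ = 4187873 / 1347 ≈ 3109.0 → 3109

N ≈ 3109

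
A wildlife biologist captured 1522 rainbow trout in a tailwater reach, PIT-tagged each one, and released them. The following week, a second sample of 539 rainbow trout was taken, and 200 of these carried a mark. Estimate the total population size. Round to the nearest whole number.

N ≈ 4102

If marked individuals mix randomly, R/C ≈ M/N, giving N ≈ M·C/R.
N = (1522 × 539) / 200 = 820358 / 200 ≈ 4101.8 → 4102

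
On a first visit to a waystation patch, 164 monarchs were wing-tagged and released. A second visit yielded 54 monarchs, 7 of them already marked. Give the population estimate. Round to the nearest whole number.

The marked fraction in the recapture sample should equal the marked fraction in the population: 7/54 = 164/N.
N = (164 × 54) / 7 = 8856 / 7 ≈ 1265.1 → 1265

N ≈ 1265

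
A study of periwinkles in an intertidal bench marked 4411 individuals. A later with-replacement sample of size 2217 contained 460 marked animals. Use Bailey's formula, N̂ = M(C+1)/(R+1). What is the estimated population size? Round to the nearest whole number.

N̂ = 4411·(2217+1)/(460+1) = 4411·2218/461 = 9783598/461 ≈ 21222.6 → 21223

N ≈ 21,223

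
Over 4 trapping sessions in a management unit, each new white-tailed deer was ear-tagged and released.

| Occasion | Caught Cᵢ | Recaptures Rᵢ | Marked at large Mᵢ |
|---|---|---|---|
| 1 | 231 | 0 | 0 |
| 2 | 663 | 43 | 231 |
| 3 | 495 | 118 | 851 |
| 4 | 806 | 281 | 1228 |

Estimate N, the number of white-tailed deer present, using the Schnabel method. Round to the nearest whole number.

N ≈ 3539

Σ MᵢCᵢ = 0·231 + 231·663 + 851·495 + 1228·806 = 0 + 153153 + 421245 + 989768 = 1564166
Σ Rᵢ = 0 + 43 + 118 + 281 = 442
N̂ = 1564166 / 442 ≈ 3538.8 → 3539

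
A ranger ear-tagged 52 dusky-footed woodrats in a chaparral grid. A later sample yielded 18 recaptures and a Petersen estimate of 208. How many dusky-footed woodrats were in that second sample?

C = 72

From N = M·C/R: C = N·R / M = 208·18 / 52 = 3744 / 52 = 72.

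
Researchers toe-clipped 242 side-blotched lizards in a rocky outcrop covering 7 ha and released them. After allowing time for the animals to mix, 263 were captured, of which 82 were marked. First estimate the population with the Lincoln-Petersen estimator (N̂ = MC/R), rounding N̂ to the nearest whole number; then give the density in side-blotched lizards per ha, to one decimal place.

N̂ = 242·263/82 = 63646/82 ≈ 776.2 → 776
Density = N̂ / area = 776 / 7 ≈ 110.86 → 110.9 per ha

density ≈ 110.9 side-blotched lizards per ha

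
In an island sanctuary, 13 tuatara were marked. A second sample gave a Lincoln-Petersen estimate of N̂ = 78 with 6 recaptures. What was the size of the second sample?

C = 36

From N = M·C/R: C = N·R / M = 78·6 / 13 = 468 / 13 = 36.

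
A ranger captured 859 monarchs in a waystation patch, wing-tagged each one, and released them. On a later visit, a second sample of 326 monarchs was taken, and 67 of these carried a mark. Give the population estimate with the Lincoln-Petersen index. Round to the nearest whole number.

N ≈ 4180

N = (859 × 326) / 67 = 280034 / 67 ≈ 4179.6 → 4180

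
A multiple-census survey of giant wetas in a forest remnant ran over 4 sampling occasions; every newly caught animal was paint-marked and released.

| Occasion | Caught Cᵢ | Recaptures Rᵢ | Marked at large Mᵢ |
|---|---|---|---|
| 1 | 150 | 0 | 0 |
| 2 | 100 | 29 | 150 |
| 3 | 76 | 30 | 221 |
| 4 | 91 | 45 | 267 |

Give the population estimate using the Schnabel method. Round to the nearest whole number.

N ≈ 539

Σ MᵢCᵢ = 0·150 + 150·100 + 221·76 + 267·91 = 0 + 15000 + 16796 + 24297 = 56093
Σ Rᵢ = 0 + 29 + 30 + 45 = 104
N̂ = 56093 / 104 ≈ 539.4 → 539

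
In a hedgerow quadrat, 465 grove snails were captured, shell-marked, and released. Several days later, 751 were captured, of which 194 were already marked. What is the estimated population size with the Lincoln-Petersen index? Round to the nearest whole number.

N ≈ 1800

The marked fraction in the recapture sample should equal the marked fraction in the population: 194/751 = 465/N.
N = (465 × 751) / 194 = 349215 / 194 ≈ 1800.1 → 1800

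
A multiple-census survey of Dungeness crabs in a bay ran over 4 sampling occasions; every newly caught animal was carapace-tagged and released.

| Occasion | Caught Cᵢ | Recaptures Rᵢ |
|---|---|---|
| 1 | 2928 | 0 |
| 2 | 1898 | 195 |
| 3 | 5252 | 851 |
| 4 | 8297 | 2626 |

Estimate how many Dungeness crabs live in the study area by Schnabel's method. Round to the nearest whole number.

Marked at large before each occasion: Mᵢ = Σⱼ<ᵢ (Cⱼ − Rⱼ) → M1=0, M2=2928, M3=4631, M4=9032
Σ MᵢCᵢ = 0·2928 + 2928·1898 + 4631·5252 + 9032·8297 = 0 + 5557344 + 24322012 + 74938504 = 104817860
Σ Rᵢ = 0 + 195 + 851 + 2626 = 3672
N̂ = 104817860 / 3672 ≈ 28545.2 → 28545

N ≈ 28,545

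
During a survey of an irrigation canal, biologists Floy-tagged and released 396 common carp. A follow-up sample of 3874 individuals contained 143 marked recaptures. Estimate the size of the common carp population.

N = 10,728

The marked fraction in the recapture sample should equal the marked fraction in the population: 143/3874 = 396/N.
N = (396 × 3874) / 143 = 1534104 / 143 = 10728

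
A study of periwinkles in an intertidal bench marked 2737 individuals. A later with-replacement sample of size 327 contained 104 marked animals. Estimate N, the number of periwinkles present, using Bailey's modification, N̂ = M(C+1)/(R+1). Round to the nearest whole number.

N ≈ 8550

N̂ = 2737·(327+1)/(104+1) = 2737·328/105 = 897736/105 ≈ 8549.9 → 8550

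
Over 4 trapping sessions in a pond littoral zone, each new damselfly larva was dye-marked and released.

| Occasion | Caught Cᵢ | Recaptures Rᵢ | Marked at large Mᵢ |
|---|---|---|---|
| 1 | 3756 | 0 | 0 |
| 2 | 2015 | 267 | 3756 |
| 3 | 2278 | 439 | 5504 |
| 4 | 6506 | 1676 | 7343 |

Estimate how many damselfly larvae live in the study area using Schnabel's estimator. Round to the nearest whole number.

N ≈ 28,497

Σ MᵢCᵢ = 0·3756 + 3756·2015 + 5504·2278 + 7343·6506 = 0 + 7568340 + 12538112 + 47773558 = 67880010
Σ Rᵢ = 0 + 267 + 439 + 1676 = 2382
N̂ = 67880010 / 2382 ≈ 28497.1 → 28497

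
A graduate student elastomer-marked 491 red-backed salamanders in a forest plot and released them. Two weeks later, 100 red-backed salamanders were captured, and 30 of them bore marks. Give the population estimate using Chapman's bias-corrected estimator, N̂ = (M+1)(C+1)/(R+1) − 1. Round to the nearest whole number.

N̂ = (491+1)(100+1)/(30+1) − 1 = 492·101/31 − 1
= 49692/31 − 1 ≈ 1603.0 − 1 ≈ 1602.0 → 1602

N ≈ 1602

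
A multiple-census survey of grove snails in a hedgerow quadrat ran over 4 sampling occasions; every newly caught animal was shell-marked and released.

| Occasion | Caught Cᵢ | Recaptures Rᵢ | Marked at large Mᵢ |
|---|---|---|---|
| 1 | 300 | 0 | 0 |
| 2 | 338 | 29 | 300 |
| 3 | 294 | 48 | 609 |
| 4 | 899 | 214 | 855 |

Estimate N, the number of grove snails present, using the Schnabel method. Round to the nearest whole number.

N ≈ 3605

Σ MᵢCᵢ = 0·300 + 300·338 + 609·294 + 855·899 = 0 + 101400 + 179046 + 768645 = 1049091
Σ Rᵢ = 0 + 29 + 48 + 214 = 291
N̂ = 1049091 / 291 ≈ 3605.1 → 3605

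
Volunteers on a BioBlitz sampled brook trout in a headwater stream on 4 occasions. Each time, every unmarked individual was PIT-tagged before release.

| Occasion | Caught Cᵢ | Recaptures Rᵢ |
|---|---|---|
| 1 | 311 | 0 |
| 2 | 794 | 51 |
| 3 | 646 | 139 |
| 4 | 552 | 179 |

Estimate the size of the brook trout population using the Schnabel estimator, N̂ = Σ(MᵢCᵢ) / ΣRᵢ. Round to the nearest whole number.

Marked at large before each occasion: Mᵢ = Σⱼ<ᵢ (Cⱼ − Rⱼ) → M1=0, M2=311, M3=1054, M4=1561
Σ MᵢCᵢ = 0·311 + 311·794 + 1054·646 + 1561·552 = 0 + 246934 + 680884 + 861672 = 1789490
Σ Rᵢ = 0 + 51 + 139 + 179 = 369
N̂ = 1789490 / 369 ≈ 4849.6 → 4850

N ≈ 4850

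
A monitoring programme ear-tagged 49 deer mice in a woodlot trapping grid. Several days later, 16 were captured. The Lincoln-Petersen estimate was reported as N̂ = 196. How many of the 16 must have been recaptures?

R = 4

From N = M·C/R: R = M·C / N = 49·16 / 196 = 784 / 196 = 4.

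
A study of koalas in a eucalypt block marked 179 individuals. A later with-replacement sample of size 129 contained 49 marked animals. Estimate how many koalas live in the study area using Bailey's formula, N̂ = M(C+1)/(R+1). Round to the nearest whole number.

N̂ = 179·(129+1)/(49+1) = 179·130/50 = 23270/50 ≈ 465.4 → 465

N ≈ 465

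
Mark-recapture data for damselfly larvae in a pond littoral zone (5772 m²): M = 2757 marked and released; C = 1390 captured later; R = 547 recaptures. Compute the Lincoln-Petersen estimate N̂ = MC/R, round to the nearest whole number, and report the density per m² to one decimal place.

density ≈ 1.2 damselfly larvae per m²

N̂ = 2757·1390/547 = 3832230/547 ≈ 7005.9 → 7006
Density = N̂ / area = 7006 / 5772 ≈ 1.21 → 1.2 per m²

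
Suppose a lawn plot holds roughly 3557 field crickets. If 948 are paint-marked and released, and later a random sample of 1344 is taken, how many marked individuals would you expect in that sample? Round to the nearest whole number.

expected recaptures ≈ 358

Expected recaptures E[R] = M·C / N.
E[R] = 948 × 1344 / 3557 = 1274112 / 3557 ≈ 358.2 → 358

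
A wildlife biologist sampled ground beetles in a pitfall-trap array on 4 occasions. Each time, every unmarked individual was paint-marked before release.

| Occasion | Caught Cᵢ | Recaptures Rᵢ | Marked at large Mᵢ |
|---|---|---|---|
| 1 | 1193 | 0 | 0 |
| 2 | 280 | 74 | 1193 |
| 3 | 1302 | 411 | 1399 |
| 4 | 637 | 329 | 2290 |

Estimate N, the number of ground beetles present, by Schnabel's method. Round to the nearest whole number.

Σ MᵢCᵢ = 0·1193 + 1193·280 + 1399·1302 + 2290·637 = 0 + 334040 + 1821498 + 1458730 = 3614268
Σ Rᵢ = 0 + 74 + 411 + 329 = 814
N̂ = 3614268 / 814 ≈ 4440.1 → 4440

N ≈ 4440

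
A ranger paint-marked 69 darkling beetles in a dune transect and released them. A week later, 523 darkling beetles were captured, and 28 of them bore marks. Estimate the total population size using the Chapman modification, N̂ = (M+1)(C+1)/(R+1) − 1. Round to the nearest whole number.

N̂ = (69+1)(523+1)/(28+1) − 1 = 70·524/29 − 1
= 36680/29 − 1 ≈ 1264.8 − 1 ≈ 1263.8 → 1264

N ≈ 1264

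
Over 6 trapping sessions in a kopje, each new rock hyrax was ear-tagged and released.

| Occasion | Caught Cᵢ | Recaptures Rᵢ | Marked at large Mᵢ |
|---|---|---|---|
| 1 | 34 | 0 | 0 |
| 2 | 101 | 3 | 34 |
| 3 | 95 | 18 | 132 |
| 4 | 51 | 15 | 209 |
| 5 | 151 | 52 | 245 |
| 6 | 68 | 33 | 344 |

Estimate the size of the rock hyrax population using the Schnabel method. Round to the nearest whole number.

N ≈ 719

Σ MᵢCᵢ = 0·34 + 34·101 + 132·95 + 209·51 + 245·151 + 344·68 = 0 + 3434 + 12540 + 10659 + 36995 + 23392 = 87020
Σ Rᵢ = 0 + 3 + 18 + 15 + 52 + 33 = 121
N̂ = 87020 / 121 ≈ 719.2 → 719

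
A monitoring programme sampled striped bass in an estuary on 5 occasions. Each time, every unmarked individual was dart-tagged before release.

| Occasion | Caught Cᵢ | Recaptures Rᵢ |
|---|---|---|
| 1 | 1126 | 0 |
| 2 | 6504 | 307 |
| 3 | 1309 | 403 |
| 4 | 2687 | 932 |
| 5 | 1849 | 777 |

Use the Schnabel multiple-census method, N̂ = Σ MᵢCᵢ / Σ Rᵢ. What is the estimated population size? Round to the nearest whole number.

Marked at large before each occasion: Mᵢ = Σⱼ<ᵢ (Cⱼ − Rⱼ) → M1=0, M2=1126, M3=7323, M4=8229, M5=9984
Σ MᵢCᵢ = 0·1126 + 1126·6504 + 7323·1309 + 8229·2687 + 9984·1849 = 0 + 7323504 + 9585807 + 22111323 + 18460416 = 57481050
Σ Rᵢ = 0 + 307 + 403 + 932 + 777 = 2419
N̂ = 57481050 / 2419 ≈ 23762.3 → 23762

N ≈ 23,762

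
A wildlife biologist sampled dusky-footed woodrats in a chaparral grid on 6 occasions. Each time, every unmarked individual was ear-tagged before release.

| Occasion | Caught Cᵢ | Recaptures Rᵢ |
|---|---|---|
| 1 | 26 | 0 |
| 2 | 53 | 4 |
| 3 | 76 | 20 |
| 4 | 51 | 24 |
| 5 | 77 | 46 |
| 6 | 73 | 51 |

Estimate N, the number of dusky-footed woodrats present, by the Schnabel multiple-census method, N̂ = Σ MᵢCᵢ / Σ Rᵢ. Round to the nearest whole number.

N ≈ 274

Marked at large before each occasion: Mᵢ = Σⱼ<ᵢ (Cⱼ − Rⱼ) → M1=0, M2=26, M3=75, M4=131, M5=158, M6=189
Σ MᵢCᵢ = 0·26 + 26·53 + 75·76 + 131·51 + 158·77 + 189·73 = 0 + 1378 + 5700 + 6681 + 12166 + 13797 = 39722
Σ Rᵢ = 0 + 4 + 20 + 24 + 46 + 51 = 145
N̂ = 39722 / 145 ≈ 273.9 → 274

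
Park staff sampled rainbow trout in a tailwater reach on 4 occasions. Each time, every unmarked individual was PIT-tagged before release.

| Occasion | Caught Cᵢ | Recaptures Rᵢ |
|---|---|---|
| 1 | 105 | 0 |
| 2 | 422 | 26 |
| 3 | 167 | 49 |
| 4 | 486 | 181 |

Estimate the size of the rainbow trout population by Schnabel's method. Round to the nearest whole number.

Marked at large before each occasion: Mᵢ = Σⱼ<ᵢ (Cⱼ − Rⱼ) → M1=0, M2=105, M3=501, M4=619
Σ MᵢCᵢ = 0·105 + 105·422 + 501·167 + 619·486 = 0 + 44310 + 83667 + 300834 = 428811
Σ Rᵢ = 0 + 26 + 49 + 181 = 256
N̂ = 428811 / 256 ≈ 1675.0 → 1675

N ≈ 1675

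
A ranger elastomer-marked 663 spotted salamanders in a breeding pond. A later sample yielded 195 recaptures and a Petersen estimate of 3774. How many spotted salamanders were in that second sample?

From N = M·C/R: C = N·R / M = 3774·195 / 663 = 735930 / 663 = 1110.

C = 1110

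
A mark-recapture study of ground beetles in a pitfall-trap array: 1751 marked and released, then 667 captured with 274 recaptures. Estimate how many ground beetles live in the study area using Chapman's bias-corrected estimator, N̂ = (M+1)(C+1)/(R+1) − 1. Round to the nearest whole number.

N ≈ 4255

N̂ = (1751+1)(667+1)/(274+1) − 1 = 1752·668/275 − 1
= 1170336/275 − 1 ≈ 4255.8 − 1 ≈ 4254.8 → 4255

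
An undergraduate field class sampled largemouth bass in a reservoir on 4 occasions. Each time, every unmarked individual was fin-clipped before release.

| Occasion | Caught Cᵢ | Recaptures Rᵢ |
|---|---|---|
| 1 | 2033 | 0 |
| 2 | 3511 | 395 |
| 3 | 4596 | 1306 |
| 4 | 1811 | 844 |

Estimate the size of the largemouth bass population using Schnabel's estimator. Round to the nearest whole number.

Marked at large before each occasion: Mᵢ = Σⱼ<ᵢ (Cⱼ − Rⱼ) → M1=0, M2=2033, M3=5149, M4=8439
Σ MᵢCᵢ = 0·2033 + 2033·3511 + 5149·4596 + 8439·1811 = 0 + 7137863 + 23664804 + 15283029 = 46085696
Σ Rᵢ = 0 + 395 + 1306 + 844 = 2545
N̂ = 46085696 / 2545 ≈ 18108.3 → 18108

N ≈ 18,108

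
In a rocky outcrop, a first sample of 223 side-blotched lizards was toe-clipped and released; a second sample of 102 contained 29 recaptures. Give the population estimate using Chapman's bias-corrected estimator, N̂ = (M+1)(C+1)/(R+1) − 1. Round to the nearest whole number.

N ≈ 768

N̂ = (223+1)(102+1)/(29+1) − 1 = 224·103/30 − 1
= 23072/30 − 1 ≈ 769.1 − 1 ≈ 768.1 → 768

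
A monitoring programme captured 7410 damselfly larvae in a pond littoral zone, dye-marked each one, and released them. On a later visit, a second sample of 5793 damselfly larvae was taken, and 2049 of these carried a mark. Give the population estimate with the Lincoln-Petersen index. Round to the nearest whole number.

N ≈ 20,950

N = (7410 × 5793) / 2049 = 42926130 / 2049 ≈ 20949.8 → 20950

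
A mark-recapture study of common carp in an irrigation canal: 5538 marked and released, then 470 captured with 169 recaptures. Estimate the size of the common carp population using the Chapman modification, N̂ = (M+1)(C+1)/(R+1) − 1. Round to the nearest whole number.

N̂ = (5538+1)(470+1)/(169+1) − 1 = 5539·471/170 − 1
= 2608869/170 − 1 ≈ 15346.3 − 1 ≈ 15345.3 → 15345

N ≈ 15,345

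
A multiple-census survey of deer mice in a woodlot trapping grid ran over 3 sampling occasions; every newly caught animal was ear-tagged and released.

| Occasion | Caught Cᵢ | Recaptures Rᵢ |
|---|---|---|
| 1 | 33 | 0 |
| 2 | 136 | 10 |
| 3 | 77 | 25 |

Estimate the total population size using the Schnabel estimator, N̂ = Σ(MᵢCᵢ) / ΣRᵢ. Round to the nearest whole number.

Marked at large before each occasion: Mᵢ = Σⱼ<ᵢ (Cⱼ − Rⱼ) → M1=0, M2=33, M3=159
Σ MᵢCᵢ = 0·33 + 33·136 + 159·77 = 0 + 4488 + 12243 = 16731
Σ Rᵢ = 0 + 10 + 25 = 35
N̂ = 16731 / 35 ≈ 478.0 → 478

N ≈ 478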